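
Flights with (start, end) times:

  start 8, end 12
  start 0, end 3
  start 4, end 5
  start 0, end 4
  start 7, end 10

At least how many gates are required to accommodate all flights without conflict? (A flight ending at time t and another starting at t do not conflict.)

2

Events (time:±→running): 0:+→1 0:+→2 … peak 2.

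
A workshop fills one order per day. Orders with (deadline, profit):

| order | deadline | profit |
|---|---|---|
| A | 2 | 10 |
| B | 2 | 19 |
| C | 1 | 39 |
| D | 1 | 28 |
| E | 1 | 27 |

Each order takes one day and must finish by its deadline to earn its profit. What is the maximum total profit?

58

Sort by profit descending; place each in the latest free slot ≤ its deadline.
Profit order: C=39 D=28 E=27 B=19 A=10
Assign: C→slot 1, D skipped, E skipped, B→slot 2, A skipped.
Slots: [1:C] [2:B]
Profit = 39 + 19 = 58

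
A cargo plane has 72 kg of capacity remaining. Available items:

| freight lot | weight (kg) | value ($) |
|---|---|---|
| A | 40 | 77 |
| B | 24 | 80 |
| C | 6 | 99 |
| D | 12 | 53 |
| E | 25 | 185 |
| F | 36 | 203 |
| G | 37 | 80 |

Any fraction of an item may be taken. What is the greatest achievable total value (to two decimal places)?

Order: C (99/6=16.50) > E (185/25=7.40) > F (203/36=5.64) > D (53/12=4.42) > B (80/24=3.33) > G (80/37=2.16) > A (77/40=1.93)
Fill: take C (6 @ 99) → take E (25 @ 185) → take F (36 @ 203) → take 5/12 of D → 22.08; 72/72 used.
Total value = 509.08

509.08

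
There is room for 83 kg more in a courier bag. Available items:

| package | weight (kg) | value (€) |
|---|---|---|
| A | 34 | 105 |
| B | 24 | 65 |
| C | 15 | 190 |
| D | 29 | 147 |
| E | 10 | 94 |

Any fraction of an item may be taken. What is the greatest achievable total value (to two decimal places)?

520.56

Greedy by value/weight ratio, highest first.
Ratios (sorted): C 12.67, E 9.40, D 5.07, A 3.09, B 2.71
take C (15 @ 190); take E (10 @ 94); take D (29 @ 147); take 29/34 of A → 89.56. Capacity used 83/83.
Total value = 520.56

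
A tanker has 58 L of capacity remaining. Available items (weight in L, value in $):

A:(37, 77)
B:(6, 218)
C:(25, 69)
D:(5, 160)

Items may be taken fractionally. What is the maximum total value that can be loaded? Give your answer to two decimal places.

Sort by value per unit weight and fill in that order.
Ratios (sorted): B 36.33, D 32.00, C 2.76, A 2.08
take B (6 @ 218); take D (5 @ 160); take C (25 @ 69); take 22/37 of A → 45.78. Capacity used 58/58.
Total value = 492.78

492.78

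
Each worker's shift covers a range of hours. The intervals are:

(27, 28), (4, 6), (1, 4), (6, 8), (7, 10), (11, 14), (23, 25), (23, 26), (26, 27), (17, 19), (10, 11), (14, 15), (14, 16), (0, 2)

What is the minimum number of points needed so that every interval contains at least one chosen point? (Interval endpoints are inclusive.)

Sort by right endpoint; whenever an interval is uncovered, place a point at its right end.
Sorted: [0,2] [1,4] [4,6] [6,8] [7,10] [10,11] [11,14] [14,15] [14,16] [17,19] [23,25] [23,26] [26,27] [27,28]
{[0,2],[1,4]} hit by 2; {[4,6],[6,8]} hit by 6; {[7,10],[10,11]} hit by 10; {[11,14],[14,15],[14,16]} hit by 14; {[17,19]} hit by 19; {[23,25],[23,26]} hit by 25; {[26,27],[27,28]} hit by 27.
Points: 2, 6, 10, 14, 19, 25, 27 (7 total).

7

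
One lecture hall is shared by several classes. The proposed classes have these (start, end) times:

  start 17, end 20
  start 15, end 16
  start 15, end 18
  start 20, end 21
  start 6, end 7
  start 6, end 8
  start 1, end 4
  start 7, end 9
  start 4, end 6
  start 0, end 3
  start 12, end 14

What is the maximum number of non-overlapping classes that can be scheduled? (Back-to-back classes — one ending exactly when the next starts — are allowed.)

By end time: (0,3), (1,4), (4,6), (6,7), (6,8), (7,9), (12,14), (15,16), (15,18), (17,20), (20,21).
Pick (0,3); next start ≥ 3 → (4,6); next start ≥ 6 → (6,7); next start ≥ 7 → (7,9); next start ≥ 9 → (12,14); next start ≥ 14 → (15,16); next start ≥ 16 → (17,20); next start ≥ 20 → (20,21).
Selected 8 classes.

8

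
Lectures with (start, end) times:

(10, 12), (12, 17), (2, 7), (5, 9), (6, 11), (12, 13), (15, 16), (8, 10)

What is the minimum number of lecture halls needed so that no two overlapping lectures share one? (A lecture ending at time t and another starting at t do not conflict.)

The answer is the maximum number of intervals overlapping at any instant.
Events (time:±→running): 2:+→1 5:+→2 6:+→3 … peak 3.

3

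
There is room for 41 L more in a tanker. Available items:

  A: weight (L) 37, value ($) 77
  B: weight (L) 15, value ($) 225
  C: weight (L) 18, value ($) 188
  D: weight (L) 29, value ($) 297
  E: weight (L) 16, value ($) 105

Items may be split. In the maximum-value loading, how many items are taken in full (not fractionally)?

Ratios (sorted): B 15.00, C 10.44, D 10.24, E 6.56, A 2.08
take B (15 @ 225); take C (18 @ 188); take 8/29 of D → 81.93. Capacity used 41/41.
2 item(s) taken whole; one partial (take 8/29 of D).

2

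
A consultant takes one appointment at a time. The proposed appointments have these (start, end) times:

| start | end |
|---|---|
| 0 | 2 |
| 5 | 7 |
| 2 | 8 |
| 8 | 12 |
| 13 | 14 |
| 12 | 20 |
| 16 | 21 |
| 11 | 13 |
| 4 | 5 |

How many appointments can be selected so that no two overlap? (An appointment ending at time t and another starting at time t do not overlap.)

Sort by end time and greedily take each interval whose start is ≥ the last chosen end.
Sorted by end: (0,2)  (4,5)  (5,7)  (2,8)  (8,12)  (11,13)  (13,14)  (12,20)  (16,21)
take (0,2); take (4,5); take (5,7); take (8,12); skip (11,13); take (13,14); skip (12,20); take (16,21).
Selected 6 appointments.

6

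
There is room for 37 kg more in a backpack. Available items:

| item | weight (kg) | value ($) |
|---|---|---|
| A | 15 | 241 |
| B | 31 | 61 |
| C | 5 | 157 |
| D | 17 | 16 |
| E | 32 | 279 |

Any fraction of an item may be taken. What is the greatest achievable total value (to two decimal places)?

Order: C (157/5=31.40) > A (241/15=16.07) > E (279/32=8.72) > B (61/31=1.97) > D (16/17=0.94)
Fill: take C (5 @ 157) → take A (15 @ 241) → take 17/32 of E → 148.22; 37/37 used.
Total value = 546.22

546.22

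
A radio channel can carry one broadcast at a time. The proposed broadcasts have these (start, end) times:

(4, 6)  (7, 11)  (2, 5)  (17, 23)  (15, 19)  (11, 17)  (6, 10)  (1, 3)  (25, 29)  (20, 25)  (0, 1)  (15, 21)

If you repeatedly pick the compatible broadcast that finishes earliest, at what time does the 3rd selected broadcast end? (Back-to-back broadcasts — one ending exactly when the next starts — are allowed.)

Sorted by end: (0,1)  (1,3)  (2,5)  (4,6)  (6,10)  (7,11)  (11,17)  (15,19)  (15,21)  (17,23)  (20,25)  (25,29)
take (0,1); take (1,3); take (4,6); take (6,10); take (11,17); skip (15,19); take (17,23); take (25,29).
Selected: (0,1) (1,3) (4,6) (6,10) (11,17) (17,23) (25,29)

6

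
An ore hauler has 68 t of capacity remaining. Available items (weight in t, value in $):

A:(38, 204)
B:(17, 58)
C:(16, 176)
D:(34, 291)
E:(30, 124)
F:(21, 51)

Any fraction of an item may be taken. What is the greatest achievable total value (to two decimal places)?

Sort by value per unit weight and fill in that order.
Order: C (176/16=11.00) > D (291/34=8.56) > A (204/38=5.37) > E (124/30=4.13) > B (58/17=3.41) > F (51/21=2.43)
Fill: take C (16 @ 176) → take D (34 @ 291) → take 18/38 of A → 96.63; 68/68 used.
Total value = 563.63

563.63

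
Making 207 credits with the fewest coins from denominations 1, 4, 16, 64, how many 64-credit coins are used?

207 − 3×64→15 − 3×4→3 − 3×1→0
Count of 64: 3

3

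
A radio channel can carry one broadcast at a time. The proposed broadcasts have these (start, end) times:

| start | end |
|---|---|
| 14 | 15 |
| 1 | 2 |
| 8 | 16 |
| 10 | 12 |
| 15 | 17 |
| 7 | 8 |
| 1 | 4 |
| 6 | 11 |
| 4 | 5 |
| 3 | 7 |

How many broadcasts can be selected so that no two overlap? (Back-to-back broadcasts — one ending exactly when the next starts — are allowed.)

By end time: (1,2), (1,4), (4,5), (3,7), (7,8), (6,11), (10,12), (14,15), (8,16), (15,17).
Pick (1,2); next start ≥ 2 → (4,5); next start ≥ 5 → (7,8); next start ≥ 8 → (10,12); next start ≥ 12 → (14,15); next start ≥ 15 → (15,17).
Selected 6 broadcasts.

6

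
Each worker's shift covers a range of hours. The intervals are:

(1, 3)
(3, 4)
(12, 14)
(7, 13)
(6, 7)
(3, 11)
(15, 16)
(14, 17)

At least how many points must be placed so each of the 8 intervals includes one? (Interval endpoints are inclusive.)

By right end: [1,3]  [3,4]  [6,7]  [3,11]  [7,13]  [12,14]  [15,16]  [14,17]
[1,3] uncovered → point at 3; [6,7] uncovered → point at 7; [12,14] uncovered → point at 14; [15,16] uncovered → point at 16.
Points: 3, 7, 14, 16 (4 total).

4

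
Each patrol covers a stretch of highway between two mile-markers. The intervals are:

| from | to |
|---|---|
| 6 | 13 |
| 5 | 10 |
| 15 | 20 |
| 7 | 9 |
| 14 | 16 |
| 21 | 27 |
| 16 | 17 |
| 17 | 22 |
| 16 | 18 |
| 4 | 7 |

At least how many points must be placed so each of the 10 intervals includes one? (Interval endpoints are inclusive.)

Process intervals by earliest right end; each time one isn't hit yet, stab at its right endpoint.
By right end: [4,7]  [7,9]  [5,10]  [6,13]  [14,16]  [16,17]  [16,18]  [15,20]  [17,22]  [21,27]
[4,7] uncovered → point at 7; [14,16] uncovered → point at 16; [17,22] uncovered → point at 22.
Points: 7, 16, 22 (3 total).

3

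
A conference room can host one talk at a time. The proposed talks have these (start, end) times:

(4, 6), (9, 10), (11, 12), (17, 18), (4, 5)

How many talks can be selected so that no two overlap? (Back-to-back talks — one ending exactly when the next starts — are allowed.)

4

Sort by end time and greedily take each interval whose start is ≥ the last chosen end.
Sorted by end: (4,5)  (4,6)  (9,10)  (11,12)  (17,18)
take (4,5); skip (4,6); take (9,10); take (11,12); take (17,18).
Selected 4 talks.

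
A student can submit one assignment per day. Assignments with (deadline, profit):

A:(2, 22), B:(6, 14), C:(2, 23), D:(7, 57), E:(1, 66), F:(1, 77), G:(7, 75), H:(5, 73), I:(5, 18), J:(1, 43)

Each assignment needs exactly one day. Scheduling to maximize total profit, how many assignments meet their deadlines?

7

Take jobs in profit order; each goes to the latest open slot no later than its deadline.
Profit order: F=77 G=75 H=73 E=66 D=57 J=43 C=23 A=22 I=18 B=14
Assign: F→slot 1, G→slot 7, H→slot 5, E skipped, D→slot 6, J skipped, C→slot 2, A skipped, I→slot 4, B→slot 3.
Slots: [1:F] [2:C] [3:B] [4:I] [5:H] [6:D] [7:G]
7 of 10 scheduled.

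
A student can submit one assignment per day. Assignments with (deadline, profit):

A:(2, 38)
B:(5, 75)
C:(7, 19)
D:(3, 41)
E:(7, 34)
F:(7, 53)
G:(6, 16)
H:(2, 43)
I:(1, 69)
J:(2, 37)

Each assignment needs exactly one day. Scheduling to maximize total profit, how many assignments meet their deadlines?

Take jobs in profit order; each goes to the latest open slot no later than its deadline.
By profit: B(d5,75), I(d1,69), F(d7,53), H(d2,43), D(d3,41), A(d2,38), J(d2,37), E(d7,34), C(d7,19), G(d6,16)
B→slot 5; I→slot 1; F→slot 7; H→slot 2; D→slot 3; A skipped; J skipped; E→slot 6; C→slot 4; G skipped.
7 of 10 scheduled.

7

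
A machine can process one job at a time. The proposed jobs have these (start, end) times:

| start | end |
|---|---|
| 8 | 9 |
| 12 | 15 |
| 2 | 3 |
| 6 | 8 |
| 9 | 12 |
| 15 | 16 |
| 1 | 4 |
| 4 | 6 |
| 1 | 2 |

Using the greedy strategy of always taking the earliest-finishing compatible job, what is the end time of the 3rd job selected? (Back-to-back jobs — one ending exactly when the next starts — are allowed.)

By end time: (1,2), (2,3), (1,4), (4,6), (6,8), (8,9), (9,12), (12,15), (15,16).
Pick (1,2); next start ≥ 2 → (2,3); next start ≥ 3 → (4,6); next start ≥ 6 → (6,8); next start ≥ 8 → (8,9); next start ≥ 9 → (9,12); next start ≥ 12 → (12,15); next start ≥ 15 → (15,16).
Selected: (1,2) (2,3) (4,6) (6,8) (8,9) (9,12) (12,15) (15,16)

6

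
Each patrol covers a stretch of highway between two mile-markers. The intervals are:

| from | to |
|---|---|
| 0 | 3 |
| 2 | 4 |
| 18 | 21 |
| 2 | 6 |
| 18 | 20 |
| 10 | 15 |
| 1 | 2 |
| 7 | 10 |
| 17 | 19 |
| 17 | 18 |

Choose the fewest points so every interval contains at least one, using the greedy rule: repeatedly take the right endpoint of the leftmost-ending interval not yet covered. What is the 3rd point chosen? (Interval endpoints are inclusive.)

Sorted: [1,2] [0,3] [2,4] [2,6] [7,10] [10,15] [17,18] [17,19] [18,20] [18,21]
{[1,2],[0,3],[2,4],[2,6]} hit by 2; {[7,10],[10,15]} hit by 10; {[17,18],[17,19],[18,20],[18,21]} hit by 18.
Points: 2, 10, 18 (3 total).

18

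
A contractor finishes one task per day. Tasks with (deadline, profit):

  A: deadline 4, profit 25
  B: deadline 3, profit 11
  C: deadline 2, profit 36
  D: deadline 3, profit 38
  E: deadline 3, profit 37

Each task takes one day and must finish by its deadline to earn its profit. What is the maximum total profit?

136

By profit: D(d3,38), E(d3,37), C(d2,36), A(d4,25), B(d3,11)
D→slot 3; E→slot 2; C→slot 1; A→slot 4; B skipped.
Profit = 36 + 37 + 38 + 25 = 136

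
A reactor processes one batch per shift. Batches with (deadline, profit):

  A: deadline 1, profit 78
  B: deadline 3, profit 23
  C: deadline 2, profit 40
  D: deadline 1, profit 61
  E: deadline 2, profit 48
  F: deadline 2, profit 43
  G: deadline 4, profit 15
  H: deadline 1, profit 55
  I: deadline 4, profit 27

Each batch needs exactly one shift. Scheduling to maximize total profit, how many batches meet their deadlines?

Take jobs in profit order; each goes to the latest open slot no later than its deadline.
Profit order: A=78 D=61 H=55 E=48 F=43 C=40 I=27 B=23 G=15
Assign: A→slot 1, D skipped, H skipped, E→slot 2, F skipped, C skipped, I→slot 4, B→slot 3, G skipped.
Slots: [1:A] [2:E] [3:B] [4:I]
4 of 9 scheduled.

4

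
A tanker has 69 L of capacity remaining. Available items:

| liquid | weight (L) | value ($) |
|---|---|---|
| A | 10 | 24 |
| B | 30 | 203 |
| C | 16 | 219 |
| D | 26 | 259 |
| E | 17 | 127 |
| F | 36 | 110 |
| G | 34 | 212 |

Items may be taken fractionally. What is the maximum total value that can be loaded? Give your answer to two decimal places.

672.67

Order: C (219/16=13.69) > D (259/26=9.96) > E (127/17=7.47) > B (203/30=6.77) > G (212/34=6.24) > F (110/36=3.06) > A (24/10=2.40)
Fill: take C (16 @ 219) → take D (26 @ 259) → take E (17 @ 127) → take 10/30 of B → 67.67; 69/69 used.
Total value = 672.67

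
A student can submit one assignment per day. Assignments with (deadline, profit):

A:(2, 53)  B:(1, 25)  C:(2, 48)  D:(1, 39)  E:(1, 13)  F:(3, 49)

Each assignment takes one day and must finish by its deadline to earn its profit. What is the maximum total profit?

By profit: A(d2,53), F(d3,49), C(d2,48), D(d1,39), B(d1,25), E(d1,13)
A→slot 2; F→slot 3; C→slot 1; D skipped; B skipped; E skipped.
Profit = 48 + 53 + 49 = 150

150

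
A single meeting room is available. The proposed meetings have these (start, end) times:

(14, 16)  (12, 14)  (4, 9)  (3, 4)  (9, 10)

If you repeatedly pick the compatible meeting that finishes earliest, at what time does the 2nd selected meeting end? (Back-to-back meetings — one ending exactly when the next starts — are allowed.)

9

Order by finish time; keep every interval that doesn't clash with the previous kept one.
By end time: (3,4), (4,9), (9,10), (12,14), (14,16).
Pick (3,4); next start ≥ 4 → (4,9); next start ≥ 9 → (9,10); next start ≥ 10 → (12,14); next start ≥ 14 → (14,16).
Selected: (3,4) (4,9) (9,10) (12,14) (14,16)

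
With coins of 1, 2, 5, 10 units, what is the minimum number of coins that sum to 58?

8

Use the largest denomination that fits, subtract, and repeat.
58 = 5×10 + 1×5 + 1×2 + 1×1
Total coins = 5 + 1 + 1 + 1 = 8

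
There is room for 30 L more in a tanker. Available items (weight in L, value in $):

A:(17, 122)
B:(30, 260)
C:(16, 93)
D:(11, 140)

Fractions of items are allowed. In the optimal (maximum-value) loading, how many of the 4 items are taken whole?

1

Greedy by value/weight ratio, highest first.
Ratios (sorted): D 12.73, B 8.67, A 7.18, C 5.81
take D (11 @ 140); take 19/30 of B → 164.67. Capacity used 30/30.
1 item(s) taken whole; one partial (take 19/30 of B).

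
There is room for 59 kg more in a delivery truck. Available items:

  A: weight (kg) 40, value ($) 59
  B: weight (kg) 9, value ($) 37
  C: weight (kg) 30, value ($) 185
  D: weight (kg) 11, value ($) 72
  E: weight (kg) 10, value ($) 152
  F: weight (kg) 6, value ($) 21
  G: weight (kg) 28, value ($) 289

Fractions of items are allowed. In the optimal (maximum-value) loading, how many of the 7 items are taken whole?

3

Ratios (sorted): E 15.20, G 10.32, D 6.55, C 6.17, B 4.11, F 3.50, A 1.48
take E (10 @ 152); take G (28 @ 289); take D (11 @ 72); take 10/30 of C → 61.67. Capacity used 59/59.
3 item(s) taken whole; one partial (take 10/30 of C).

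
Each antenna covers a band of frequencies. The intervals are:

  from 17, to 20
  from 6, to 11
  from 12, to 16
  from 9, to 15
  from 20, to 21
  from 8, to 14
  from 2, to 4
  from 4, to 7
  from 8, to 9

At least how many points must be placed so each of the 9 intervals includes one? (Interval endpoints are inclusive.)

4

By right end: [2,4]  [4,7]  [8,9]  [6,11]  [8,14]  [9,15]  [12,16]  [17,20]  [20,21]
[2,4] uncovered → point at 4; [8,9] uncovered → point at 9; [12,16] uncovered → point at 16; [17,20] uncovered → point at 20.
Points: 4, 9, 16, 20 (4 total).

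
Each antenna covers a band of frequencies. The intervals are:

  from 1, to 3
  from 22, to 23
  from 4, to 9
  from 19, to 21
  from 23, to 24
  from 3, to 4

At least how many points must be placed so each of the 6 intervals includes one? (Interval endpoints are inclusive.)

4

Process intervals by earliest right end; each time one isn't hit yet, stab at its right endpoint.
Sorted: [1,3] [3,4] [4,9] [19,21] [22,23] [23,24]
{[1,3],[3,4]} hit by 3; {[4,9]} hit by 9; {[19,21]} hit by 21; {[22,23],[23,24]} hit by 23.
Points: 3, 9, 21, 23 (4 total).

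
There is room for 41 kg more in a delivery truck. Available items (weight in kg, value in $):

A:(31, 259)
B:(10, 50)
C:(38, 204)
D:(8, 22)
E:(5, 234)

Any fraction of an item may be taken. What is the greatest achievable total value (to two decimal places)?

519.84

Order: E (234/5=46.80) > A (259/31=8.35) > C (204/38=5.37) > B (50/10=5.00) > D (22/8=2.75)
Fill: take E (5 @ 234) → take A (31 @ 259) → take 5/38 of C → 26.84; 41/41 used.
Total value = 519.84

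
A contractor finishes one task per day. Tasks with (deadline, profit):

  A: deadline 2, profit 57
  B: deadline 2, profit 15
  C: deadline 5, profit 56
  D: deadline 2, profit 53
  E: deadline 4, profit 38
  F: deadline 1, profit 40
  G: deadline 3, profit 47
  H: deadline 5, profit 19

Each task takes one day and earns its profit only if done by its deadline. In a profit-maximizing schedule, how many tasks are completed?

Sort by profit descending; place each in the latest free slot ≤ its deadline.
Profit order: A=57 C=56 D=53 G=47 F=40 E=38 H=19 B=15
Assign: A→slot 2, C→slot 5, D→slot 1, G→slot 3, F skipped, E→slot 4, H skipped, B skipped.
Slots: [1:D] [2:A] [3:G] [4:E] [5:C]
5 of 8 scheduled.

5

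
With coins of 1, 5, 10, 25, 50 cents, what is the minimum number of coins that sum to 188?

8

188 = 3×50 + 1×25 + 1×10 + 3×1
Total coins = 3 + 1 + 1 + 3 = 8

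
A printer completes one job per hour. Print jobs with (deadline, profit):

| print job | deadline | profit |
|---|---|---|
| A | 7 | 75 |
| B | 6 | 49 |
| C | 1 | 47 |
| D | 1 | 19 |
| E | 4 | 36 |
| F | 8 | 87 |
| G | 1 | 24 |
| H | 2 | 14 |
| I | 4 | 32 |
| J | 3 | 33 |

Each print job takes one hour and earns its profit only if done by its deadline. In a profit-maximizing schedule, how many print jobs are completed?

7

Profit order: F=87 A=75 B=49 C=47 E=36 J=33 I=32 G=24 D=19 H=14
Assign: F→slot 8, A→slot 7, B→slot 6, C→slot 1, E→slot 4, J→slot 3, I→slot 2, G skipped, D skipped, H skipped.
Slots: [1:C] [2:I] [3:J] [4:E] [6:B] [7:A] [8:F]
7 of 10 scheduled.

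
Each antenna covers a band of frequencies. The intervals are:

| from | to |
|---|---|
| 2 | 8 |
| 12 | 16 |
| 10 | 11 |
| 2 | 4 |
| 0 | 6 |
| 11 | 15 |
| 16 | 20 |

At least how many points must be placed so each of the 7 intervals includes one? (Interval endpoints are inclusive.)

3

Process intervals by earliest right end; each time one isn't hit yet, stab at its right endpoint.
By right end: [2,4]  [0,6]  [2,8]  [10,11]  [11,15]  [12,16]  [16,20]
[2,4] uncovered → point at 4; [10,11] uncovered → point at 11; [12,16] uncovered → point at 16.
Points: 4, 11, 16 (3 total).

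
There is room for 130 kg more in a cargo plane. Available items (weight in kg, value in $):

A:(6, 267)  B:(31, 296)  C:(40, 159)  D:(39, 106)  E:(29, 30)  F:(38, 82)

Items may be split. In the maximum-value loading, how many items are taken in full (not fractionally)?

Ratios (sorted): A 44.50, B 9.55, C 3.98, D 2.72, F 2.16, E 1.03
take A (6 @ 267); take B (31 @ 296); take C (40 @ 159); take D (39 @ 106); take 14/38 of F → 30.21. Capacity used 130/130.
4 item(s) taken whole; one partial (take 14/38 of F).

4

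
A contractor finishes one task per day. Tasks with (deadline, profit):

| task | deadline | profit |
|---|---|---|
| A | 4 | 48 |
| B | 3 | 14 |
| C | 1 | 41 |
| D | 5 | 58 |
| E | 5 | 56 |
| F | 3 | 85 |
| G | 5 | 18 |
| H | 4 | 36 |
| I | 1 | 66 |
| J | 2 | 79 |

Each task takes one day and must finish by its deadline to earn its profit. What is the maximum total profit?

344

Take jobs in profit order; each goes to the latest open slot no later than its deadline.
Profit order: F=85 J=79 I=66 D=58 E=56 A=48 C=41 H=36 G=18 B=14
Assign: F→slot 3, J→slot 2, I→slot 1, D→slot 5, E→slot 4, A skipped, C skipped, H skipped, G skipped, B skipped.
Slots: [1:I] [2:J] [3:F] [4:E] [5:D]
Profit = 66 + 79 + 85 + 56 + 58 = 344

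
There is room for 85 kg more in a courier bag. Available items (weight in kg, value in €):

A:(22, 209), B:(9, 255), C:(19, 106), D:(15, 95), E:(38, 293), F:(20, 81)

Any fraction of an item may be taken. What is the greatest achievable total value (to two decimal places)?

Order: B (255/9=28.33) > A (209/22=9.50) > E (293/38=7.71) > D (95/15=6.33) > C (106/19=5.58) > F (81/20=4.05)
Fill: take B (9 @ 255) → take A (22 @ 209) → take E (38 @ 293) → take D (15 @ 95) → take 1/19 of C → 5.58; 85/85 used.
Total value = 857.58

857.58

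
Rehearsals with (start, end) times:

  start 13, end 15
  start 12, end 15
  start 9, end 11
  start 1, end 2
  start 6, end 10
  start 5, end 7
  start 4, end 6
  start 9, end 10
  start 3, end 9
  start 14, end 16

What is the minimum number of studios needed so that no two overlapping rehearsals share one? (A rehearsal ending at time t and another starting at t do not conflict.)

The answer is the maximum number of intervals overlapping at any instant.
Events (time:±→running): 1:+→1 2:-→0 3:+→1 4:+→2 5:+→3 … peak 3.

3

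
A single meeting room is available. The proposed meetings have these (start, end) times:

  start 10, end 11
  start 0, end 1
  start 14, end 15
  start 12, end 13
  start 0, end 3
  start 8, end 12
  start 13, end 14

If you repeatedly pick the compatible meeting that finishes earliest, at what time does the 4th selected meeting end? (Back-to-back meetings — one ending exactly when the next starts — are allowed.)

14

Greedy by earliest finish: after sorting by end time, pick each interval compatible with the last pick.
Sorted by end: (0,1)  (0,3)  (10,11)  (8,12)  (12,13)  (13,14)  (14,15)
take (0,1); take (10,11); take (12,13); take (13,14); take (14,15).
Selected: (0,1) (10,11) (12,13) (13,14) (14,15)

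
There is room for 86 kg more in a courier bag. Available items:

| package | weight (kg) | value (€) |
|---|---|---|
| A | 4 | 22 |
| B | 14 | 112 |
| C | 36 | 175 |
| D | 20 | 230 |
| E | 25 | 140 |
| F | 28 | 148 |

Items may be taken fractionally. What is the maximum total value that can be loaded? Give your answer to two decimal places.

Order: D (230/20=11.50) > B (112/14=8.00) > E (140/25=5.60) > A (22/4=5.50) > F (148/28=5.29) > C (175/36=4.86)
Fill: take D (20 @ 230) → take B (14 @ 112) → take E (25 @ 140) → take A (4 @ 22) → take 23/28 of F → 121.57; 86/86 used.
Total value = 625.57

625.57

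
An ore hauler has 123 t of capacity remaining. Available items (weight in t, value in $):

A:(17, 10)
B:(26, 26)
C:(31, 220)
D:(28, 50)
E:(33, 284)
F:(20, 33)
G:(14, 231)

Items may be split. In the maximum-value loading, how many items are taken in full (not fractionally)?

Ratios (sorted): G 16.50, E 8.61, C 7.10, D 1.79, F 1.65, B 1.00, A 0.59
take G (14 @ 231); take E (33 @ 284); take C (31 @ 220); take D (28 @ 50); take 17/20 of F → 28.05. Capacity used 123/123.
4 item(s) taken whole; one partial (take 17/20 of F).

4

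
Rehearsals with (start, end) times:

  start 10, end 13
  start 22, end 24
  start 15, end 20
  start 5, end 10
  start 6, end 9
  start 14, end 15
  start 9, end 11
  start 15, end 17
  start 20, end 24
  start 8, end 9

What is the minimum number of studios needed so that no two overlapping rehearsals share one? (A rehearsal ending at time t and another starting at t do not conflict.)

3

The answer is the maximum number of intervals overlapping at any instant.
starts: [5, 6, 8, 9, 10, 14, 15, 15, 20, 22]
ends:   [9, 9, 10, 11, 13, 15, 17, 20, 24, 24]
s5→1 s6→2 s8→3  — peak 3.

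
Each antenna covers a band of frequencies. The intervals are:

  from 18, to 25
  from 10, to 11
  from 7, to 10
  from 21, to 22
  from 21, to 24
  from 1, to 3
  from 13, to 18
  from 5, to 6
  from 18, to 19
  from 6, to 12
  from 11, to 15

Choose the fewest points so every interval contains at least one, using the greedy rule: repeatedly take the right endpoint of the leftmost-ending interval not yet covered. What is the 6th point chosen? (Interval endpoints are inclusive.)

Sort by right endpoint; whenever an interval is uncovered, place a point at its right end.
Sorted: [1,3] [5,6] [7,10] [10,11] [6,12] [11,15] [13,18] [18,19] [21,22] [21,24] [18,25]
{[1,3]} hit by 3; {[5,6]} hit by 6; {[7,10],[10,11],[6,12]} hit by 10; {[11,15],[13,18]} hit by 15; {[18,19]} hit by 19; {[21,22],[21,24],[18,25]} hit by 22.
Points: 3, 6, 10, 15, 19, 22 (6 total).

22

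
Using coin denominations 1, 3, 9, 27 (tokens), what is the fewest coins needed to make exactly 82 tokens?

4

82 − 3×27→1 − 1×1→0
Total coins = 3 + 1 = 4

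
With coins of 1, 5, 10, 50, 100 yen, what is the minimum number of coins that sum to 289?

289 − 2×100→89 − 1×50→39 − 3×10→9 − 1×5→4 − 4×1→0
Total coins = 2 + 1 + 3 + 1 + 4 = 11

11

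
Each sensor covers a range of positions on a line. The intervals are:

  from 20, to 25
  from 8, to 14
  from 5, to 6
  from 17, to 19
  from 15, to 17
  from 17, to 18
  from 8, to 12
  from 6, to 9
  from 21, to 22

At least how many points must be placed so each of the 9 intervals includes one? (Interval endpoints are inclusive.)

4

Sorted: [5,6] [6,9] [8,12] [8,14] [15,17] [17,18] [17,19] [21,22] [20,25]
{[5,6],[6,9]} hit by 6; {[8,12],[8,14]} hit by 12; {[15,17],[17,18],[17,19]} hit by 17; {[21,22],[20,25]} hit by 22.
Points: 6, 12, 17, 22 (4 total).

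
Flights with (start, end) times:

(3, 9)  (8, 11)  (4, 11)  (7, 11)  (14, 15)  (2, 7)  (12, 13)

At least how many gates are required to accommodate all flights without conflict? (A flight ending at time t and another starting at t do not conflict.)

4

The answer is the maximum number of intervals overlapping at any instant.
Events (time:±→running): 2:+→1 3:+→2 4:+→3 7:-→2 7:+→3 8:+→4 … peak 4.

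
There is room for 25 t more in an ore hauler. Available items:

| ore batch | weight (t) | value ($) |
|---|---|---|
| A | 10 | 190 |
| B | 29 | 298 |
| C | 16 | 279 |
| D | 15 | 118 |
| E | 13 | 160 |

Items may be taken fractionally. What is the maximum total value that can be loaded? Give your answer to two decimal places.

Ratios (sorted): A 19.00, C 17.44, E 12.31, B 10.28, D 7.87
take A (10 @ 190); take 15/16 of C → 261.56. Capacity used 25/25.
Total value = 451.56

451.56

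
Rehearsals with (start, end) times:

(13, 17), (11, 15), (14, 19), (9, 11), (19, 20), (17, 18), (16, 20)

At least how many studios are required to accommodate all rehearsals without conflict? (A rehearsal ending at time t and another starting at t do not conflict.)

The answer is the maximum number of intervals overlapping at any instant.
Events (time:±→running): 9:+→1 11:-→0 11:+→1 13:+→2 14:+→3 … peak 3.

3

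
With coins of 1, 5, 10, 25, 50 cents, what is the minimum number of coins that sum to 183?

8

183 = 3×50 + 1×25 + 1×5 + 3×1
Total coins = 3 + 1 + 1 + 3 = 8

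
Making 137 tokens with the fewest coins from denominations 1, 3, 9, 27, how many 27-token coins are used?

5

Use the largest denomination that fits, subtract, and repeat.
137 = 5×27 + 2×1
Count of 27: 5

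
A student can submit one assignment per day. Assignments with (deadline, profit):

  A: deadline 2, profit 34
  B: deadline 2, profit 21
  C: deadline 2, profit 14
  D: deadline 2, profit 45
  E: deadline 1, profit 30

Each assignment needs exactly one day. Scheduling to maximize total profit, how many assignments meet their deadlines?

Take jobs in profit order; each goes to the latest open slot no later than its deadline.
By profit: D(d2,45), A(d2,34), E(d1,30), B(d2,21), C(d2,14)
D→slot 2; A→slot 1; E skipped; B skipped; C skipped.
2 of 5 scheduled.

2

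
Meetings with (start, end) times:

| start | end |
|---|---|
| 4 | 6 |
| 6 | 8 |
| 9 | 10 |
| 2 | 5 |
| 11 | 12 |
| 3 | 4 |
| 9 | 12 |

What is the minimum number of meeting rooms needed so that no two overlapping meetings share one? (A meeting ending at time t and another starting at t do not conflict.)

2

The answer is the maximum number of intervals overlapping at any instant.
starts: [2, 3, 4, 6, 9, 9, 11]
ends:   [4, 5, 6, 8, 10, 12, 12]
s2→1 s3→2  — peak 2.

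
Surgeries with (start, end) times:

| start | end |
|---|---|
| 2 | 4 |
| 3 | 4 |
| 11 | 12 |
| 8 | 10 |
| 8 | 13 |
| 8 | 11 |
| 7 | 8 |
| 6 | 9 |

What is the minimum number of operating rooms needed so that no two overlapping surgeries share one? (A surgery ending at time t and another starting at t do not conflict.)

The answer is the maximum number of intervals overlapping at any instant.
starts: [2, 3, 6, 7, 8, 8, 8, 11]
ends:   [4, 4, 8, 9, 10, 11, 12, 13]
s2→1 s3→2 e4→1 e4→0 s6→1 s7→2 e8→1 s8→2 s8→3 s8→4  — peak 4.

4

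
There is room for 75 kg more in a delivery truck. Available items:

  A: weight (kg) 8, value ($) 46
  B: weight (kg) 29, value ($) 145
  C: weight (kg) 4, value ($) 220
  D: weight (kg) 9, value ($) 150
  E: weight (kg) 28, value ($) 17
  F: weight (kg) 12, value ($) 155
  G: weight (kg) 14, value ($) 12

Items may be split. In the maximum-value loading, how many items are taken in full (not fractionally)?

Sort by value per unit weight and fill in that order.
Order: C (220/4=55.00) > D (150/9=16.67) > F (155/12=12.92) > A (46/8=5.75) > B (145/29=5.00) > G (12/14=0.86) > E (17/28=0.61)
Fill: take C (4 @ 220) → take D (9 @ 150) → take F (12 @ 155) → take A (8 @ 46) → take B (29 @ 145) → take 13/14 of G → 11.14; 75/75 used.
5 item(s) taken whole; one partial (take 13/14 of G).

5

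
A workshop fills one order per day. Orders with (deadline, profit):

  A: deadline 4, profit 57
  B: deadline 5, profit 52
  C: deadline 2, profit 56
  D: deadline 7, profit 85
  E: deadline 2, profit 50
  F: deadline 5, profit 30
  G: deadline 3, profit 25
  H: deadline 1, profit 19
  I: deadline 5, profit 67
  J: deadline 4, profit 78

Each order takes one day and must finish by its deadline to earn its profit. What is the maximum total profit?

Take jobs in profit order; each goes to the latest open slot no later than its deadline.
Profit order: D=85 J=78 I=67 A=57 C=56 B=52 E=50 F=30 G=25 H=19
Assign: D→slot 7, J→slot 4, I→slot 5, A→slot 3, C→slot 2, B→slot 1, E skipped, F skipped, G skipped, H skipped.
Slots: [1:B] [2:C] [3:A] [4:J] [5:I] [7:D]
Profit = 52 + 56 + 57 + 78 + 67 + 85 = 395

395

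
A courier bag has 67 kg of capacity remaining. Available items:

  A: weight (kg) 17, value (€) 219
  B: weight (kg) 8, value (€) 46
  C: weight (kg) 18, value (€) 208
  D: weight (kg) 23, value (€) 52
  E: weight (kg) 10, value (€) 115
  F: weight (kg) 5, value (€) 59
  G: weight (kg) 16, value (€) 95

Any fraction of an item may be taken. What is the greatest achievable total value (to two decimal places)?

Ratios (sorted): A 12.88, F 11.80, C 11.56, E 11.50, G 5.94, B 5.75, D 2.26
take A (17 @ 219); take F (5 @ 59); take C (18 @ 208); take E (10 @ 115); take G (16 @ 95); take 1/8 of B → 5.75. Capacity used 67/67.
Total value = 701.75

701.75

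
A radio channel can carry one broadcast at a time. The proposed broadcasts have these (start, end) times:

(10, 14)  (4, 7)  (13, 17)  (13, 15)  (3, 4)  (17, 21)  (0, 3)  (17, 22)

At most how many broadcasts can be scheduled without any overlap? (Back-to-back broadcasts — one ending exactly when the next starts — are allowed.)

5

By end time: (0,3), (3,4), (4,7), (10,14), (13,15), (13,17), (17,21), (17,22).
Pick (0,3); next start ≥ 3 → (3,4); next start ≥ 4 → (4,7); next start ≥ 7 → (10,14); next start ≥ 14 → (17,21).
Selected 5 broadcasts.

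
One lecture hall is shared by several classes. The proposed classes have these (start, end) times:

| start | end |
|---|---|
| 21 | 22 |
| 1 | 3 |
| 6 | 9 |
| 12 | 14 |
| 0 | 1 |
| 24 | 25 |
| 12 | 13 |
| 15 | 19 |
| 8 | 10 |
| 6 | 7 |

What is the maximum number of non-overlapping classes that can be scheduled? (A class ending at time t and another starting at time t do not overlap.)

By end time: (0,1), (1,3), (6,7), (6,9), (8,10), (12,13), (12,14), (15,19), (21,22), (24,25).
Pick (0,1); next start ≥ 1 → (1,3); next start ≥ 3 → (6,7); next start ≥ 7 → (8,10); next start ≥ 10 → (12,13); next start ≥ 13 → (15,19); next start ≥ 19 → (21,22); next start ≥ 22 → (24,25).
Selected 8 classes.

8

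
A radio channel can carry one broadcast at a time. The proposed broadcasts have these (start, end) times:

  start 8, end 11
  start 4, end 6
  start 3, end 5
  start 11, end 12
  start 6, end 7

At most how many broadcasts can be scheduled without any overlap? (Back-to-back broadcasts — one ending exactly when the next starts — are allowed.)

Sort by end time and greedily take each interval whose start is ≥ the last chosen end.
By end time: (3,5), (4,6), (6,7), (8,11), (11,12).
Pick (3,5); next start ≥ 5 → (6,7); next start ≥ 7 → (8,11); next start ≥ 11 → (11,12).
Selected 4 broadcasts.

4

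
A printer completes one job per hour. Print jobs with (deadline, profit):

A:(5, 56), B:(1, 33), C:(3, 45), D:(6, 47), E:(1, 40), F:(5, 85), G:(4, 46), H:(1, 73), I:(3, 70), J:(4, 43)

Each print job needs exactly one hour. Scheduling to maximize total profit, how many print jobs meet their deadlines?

6

By profit: F(d5,85), H(d1,73), I(d3,70), A(d5,56), D(d6,47), G(d4,46), C(d3,45), J(d4,43), E(d1,40), B(d1,33)
F→slot 5; H→slot 1; I→slot 3; A→slot 4; D→slot 6; G→slot 2; C skipped; J skipped; E skipped; B skipped.
6 of 10 scheduled.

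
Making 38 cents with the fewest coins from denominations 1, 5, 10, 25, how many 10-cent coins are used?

Greedy: take as many of the largest coin as possible, then repeat with the remainder.
38 − 1×25→13 − 1×10→3 − 3×1→0
Count of 10: 1

1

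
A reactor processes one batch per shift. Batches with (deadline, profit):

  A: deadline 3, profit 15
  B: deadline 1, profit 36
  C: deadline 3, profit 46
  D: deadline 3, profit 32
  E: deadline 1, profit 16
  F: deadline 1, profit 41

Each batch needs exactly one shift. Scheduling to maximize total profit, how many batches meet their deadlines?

3

Profit order: C=46 F=41 B=36 D=32 E=16 A=15
Assign: C→slot 3, F→slot 1, B skipped, D→slot 2, E skipped, A skipped.
Slots: [1:F] [2:D] [3:C]
3 of 6 scheduled.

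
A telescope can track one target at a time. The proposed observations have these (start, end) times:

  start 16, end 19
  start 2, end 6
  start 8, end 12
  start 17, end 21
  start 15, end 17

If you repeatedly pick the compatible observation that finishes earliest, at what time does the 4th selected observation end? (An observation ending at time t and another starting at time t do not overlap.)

Sort by end time and greedily take each interval whose start is ≥ the last chosen end.
Sorted by end: (2,6)  (8,12)  (15,17)  (16,19)  (17,21)
take (2,6); take (8,12); take (15,17); take (17,21).
Selected: (2,6) (8,12) (15,17) (17,21)

21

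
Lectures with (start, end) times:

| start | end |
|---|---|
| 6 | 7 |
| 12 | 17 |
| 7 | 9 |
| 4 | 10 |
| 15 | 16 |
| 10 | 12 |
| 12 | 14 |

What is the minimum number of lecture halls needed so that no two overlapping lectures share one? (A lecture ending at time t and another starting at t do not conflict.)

starts: [4, 6, 7, 10, 12, 12, 15]
ends:   [7, 9, 10, 12, 14, 16, 17]
s4→1 s6→2  — peak 2.

2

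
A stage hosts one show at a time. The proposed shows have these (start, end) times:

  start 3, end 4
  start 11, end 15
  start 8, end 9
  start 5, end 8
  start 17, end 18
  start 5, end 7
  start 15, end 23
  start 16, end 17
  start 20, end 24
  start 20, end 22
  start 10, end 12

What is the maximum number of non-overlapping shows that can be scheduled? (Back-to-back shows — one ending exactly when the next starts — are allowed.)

7

By end time: (3,4), (5,7), (5,8), (8,9), (10,12), (11,15), (16,17), (17,18), (20,22), (15,23), (20,24).
Pick (3,4); next start ≥ 4 → (5,7); next start ≥ 7 → (8,9); next start ≥ 9 → (10,12); next start ≥ 12 → (16,17); next start ≥ 17 → (17,18); next start ≥ 18 → (20,22).
Selected 7 shows.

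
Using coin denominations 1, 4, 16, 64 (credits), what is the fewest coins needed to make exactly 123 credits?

9

123 − 1×64→59 − 3×16→11 − 2×4→3 − 3×1→0
Total coins = 1 + 3 + 2 + 3 = 9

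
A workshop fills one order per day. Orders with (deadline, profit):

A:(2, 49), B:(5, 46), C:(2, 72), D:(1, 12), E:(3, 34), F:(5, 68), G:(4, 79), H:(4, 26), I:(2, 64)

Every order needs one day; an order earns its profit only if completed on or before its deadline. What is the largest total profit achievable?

Take jobs in profit order; each goes to the latest open slot no later than its deadline.
By profit: G(d4,79), C(d2,72), F(d5,68), I(d2,64), A(d2,49), B(d5,46), E(d3,34), H(d4,26), D(d1,12)
G→slot 4; C→slot 2; F→slot 5; I→slot 1; A skipped; B→slot 3; E skipped; H skipped; D skipped.
Profit = 64 + 72 + 46 + 79 + 68 = 329

329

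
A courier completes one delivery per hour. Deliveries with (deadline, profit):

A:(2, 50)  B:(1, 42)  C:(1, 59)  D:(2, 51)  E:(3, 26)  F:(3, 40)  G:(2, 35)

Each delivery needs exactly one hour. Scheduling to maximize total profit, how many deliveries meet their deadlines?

Sort by profit descending; place each in the latest free slot ≤ its deadline.
Profit order: C=59 D=51 A=50 B=42 F=40 G=35 E=26
Assign: C→slot 1, D→slot 2, A skipped, B skipped, F→slot 3, G skipped, E skipped.
Slots: [1:C] [2:D] [3:F]
3 of 7 scheduled.

3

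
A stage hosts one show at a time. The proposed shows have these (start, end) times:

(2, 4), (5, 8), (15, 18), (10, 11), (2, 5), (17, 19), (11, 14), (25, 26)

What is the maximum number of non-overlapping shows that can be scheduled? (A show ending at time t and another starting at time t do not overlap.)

Greedy by earliest finish: after sorting by end time, pick each interval compatible with the last pick.
By end time: (2,4), (2,5), (5,8), (10,11), (11,14), (15,18), (17,19), (25,26).
Pick (2,4); next start ≥ 4 → (5,8); next start ≥ 8 → (10,11); next start ≥ 11 → (11,14); next start ≥ 14 → (15,18); next start ≥ 18 → (25,26).
Selected 6 shows.

6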